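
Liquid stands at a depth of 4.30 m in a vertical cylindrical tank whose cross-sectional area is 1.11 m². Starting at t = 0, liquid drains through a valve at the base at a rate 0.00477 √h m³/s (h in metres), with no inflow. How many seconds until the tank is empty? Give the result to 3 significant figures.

With no inflow, A dh/dt = −0.00477 √h.
Separate and integrate: 2(√h − √h₀) = −(0.00477/A) t.
Tank is empty when √h = 0: t_empty = 2A√h₀/0.00477.
t_empty = 2·1.11·√4.30/0.00477 = 2.2200·2.0736/0.00477 = 965.09 s.

965 s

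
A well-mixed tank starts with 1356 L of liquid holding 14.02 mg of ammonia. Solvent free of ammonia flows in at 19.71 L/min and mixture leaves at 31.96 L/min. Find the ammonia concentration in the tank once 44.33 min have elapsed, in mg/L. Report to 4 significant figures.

Total volume: dV/dt = Q_in − Q_out = -12.2500 L/min, so V(t) = 1356 − 12.2500 t and V(44.33) = 812.957 L.
No ammonia enters, so dm/dt = −Q_out · (m/V).
dm/m = −Q_out dt/(V₀ − 12.2500 t); integrating gives ln(m/m₀) = −(Q_out/(Q_in−Q_out)) ln(V/V₀).
m = m₀ (V₀/V)^(Q_out/(Q_in−Q_out)) = 14.02 × (1356/812.957)^(-2.60898) = 3.69023 mg.
C = m/V = 3.69023/812.957 = 0.00453927 mg/L.

0.004539 mg/L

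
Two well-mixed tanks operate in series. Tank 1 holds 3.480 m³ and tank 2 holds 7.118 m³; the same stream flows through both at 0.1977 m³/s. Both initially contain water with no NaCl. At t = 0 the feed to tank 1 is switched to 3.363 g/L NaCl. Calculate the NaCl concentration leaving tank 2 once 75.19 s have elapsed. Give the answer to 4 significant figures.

2.593 g/L

Each tank obeys Vᵢ dCᵢ/dt = Q(Cᵢ₋₁ − Cᵢ), so τᵢ = Vᵢ/Q.
τ₁ = 3.480/0.1977 = 17.6024 s; τ₂ = 7.118/0.1977 = 36.0040 s.
Tank 1: C₁ = C_in(1 − e^(−t/τ₁)). Tank 2 (τ₁ ≠ τ₂): C₂ = C_in[1 − (τ₁ e^(−t/τ₁) − τ₂ e^(−t/τ₂))/(τ₁ − τ₂)].
At t = 75.19: e^(−t/τ₁) = 0.0139599, e^(−t/τ₂) = 0.123888.
C₂ = 3.363·[1 − (17.6024·0.0139599 − 36.0040·0.123888)/(-18.4016)] = 3.363·0.770958 = 2.59273 g/L.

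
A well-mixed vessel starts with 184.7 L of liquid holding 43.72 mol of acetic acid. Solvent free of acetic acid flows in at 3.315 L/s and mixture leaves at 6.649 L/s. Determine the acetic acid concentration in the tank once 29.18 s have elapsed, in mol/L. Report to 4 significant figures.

0.1125 mol/L

Let m(t) be the amount of acetic acid. Volume: V(t) = V₀ + (Q_in − Q_out) t = 184.7 − 3.33400 t; V(29.18) = 87.4139 L.
Solute balance: dm/dt = 0 − Q_out C = −Q_out m/V(t).
Separate: dm/m = −Q_out dt/V(t) ⇒ ln(m/m₀) = −(Q_out/(Q_in−Q_out)) ln(V/V₀).
m = m₀ (V₀/V)^(Q_out/(Q_in−Q_out)) = 43.72 × (184.7/87.4139)^(-1.99430) = 9.83464 mol.
C = m/V = 9.83464/87.4139 = 0.112507 mol/L.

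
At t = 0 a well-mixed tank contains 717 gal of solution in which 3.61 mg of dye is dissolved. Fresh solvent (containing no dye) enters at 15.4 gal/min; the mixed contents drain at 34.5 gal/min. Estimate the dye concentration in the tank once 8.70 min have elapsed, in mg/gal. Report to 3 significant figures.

Let m(t) be the amount of dye. Volume: V(t) = V₀ + (Q_in − Q_out) t = 717 − 19.100 t; V(8.70) = 550.83 gal.
Species balance (pure solvent in): dm/dt = −Q_out · m/V(t).
Separate: dm/m = −Q_out dt/V(t) ⇒ ln(m/m₀) = −(Q_out/(Q_in−Q_out)) ln(V/V₀).
m = m₀ (V₀/V)^(Q_out/(Q_in−Q_out)) = 3.61 × (717/550.83)^(-1.8063) = 2.2423 mg.
C = m/V = 2.2423/550.83 = 0.0040707 mg/gal.

0.00407 mg/gal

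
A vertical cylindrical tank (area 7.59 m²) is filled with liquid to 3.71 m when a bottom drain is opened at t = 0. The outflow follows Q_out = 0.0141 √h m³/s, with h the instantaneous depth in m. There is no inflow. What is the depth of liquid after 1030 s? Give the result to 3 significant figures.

0.940 m

With no inflow, A dh/dt = −0.0141 √h.
Separate and integrate: 2(√h − √h₀) = −(0.0141/A) t.
√h = √3.71 − 0.0141·1030/(2·7.59) = 1.9261 − 0.95672 = 0.96942.
h = 0.96942² = 0.93977 m.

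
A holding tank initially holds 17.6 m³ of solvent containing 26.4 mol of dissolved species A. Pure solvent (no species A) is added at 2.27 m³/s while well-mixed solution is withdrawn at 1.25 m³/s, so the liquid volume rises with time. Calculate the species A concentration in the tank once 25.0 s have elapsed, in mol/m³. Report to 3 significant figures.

Total volume: dV/dt = Q_in − Q_out = 1.0200 m³/s, so V(t) = 17.6 + 1.0200 t and V(25.0) = 43.100 m³.
Solute balance: dm/dt = 0 − Q_out C = −Q_out m/V(t).
Separate: dm/m = −Q_out dt/V(t) ⇒ ln(m/m₀) = −(Q_out/(Q_in−Q_out)) ln(V/V₀).
m = m₀ (V₀/V)^(Q_out/(Q_in−Q_out)) = 26.4 × (17.6/43.100)^(1.2255) = 8.8091 mol.
C = m/V = 8.8091/43.100 = 0.20439 mol/m³.

0.204 mol/m³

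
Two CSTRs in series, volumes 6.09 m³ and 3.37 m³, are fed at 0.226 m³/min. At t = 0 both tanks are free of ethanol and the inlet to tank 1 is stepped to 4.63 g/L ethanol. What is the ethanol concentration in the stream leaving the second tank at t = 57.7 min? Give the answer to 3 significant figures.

3.53 g/L

Species balance on tank i: dCᵢ/dt = (Cᵢ₋₁ − Cᵢ)/τᵢ with τᵢ = Vᵢ/Q.
τ₁ = 6.09/0.226 = 26.947 min; τ₂ = 3.37/0.226 = 14.912 min.
Tank 1: C₁ = C_in(1 − e^(−t/τ₁)). Tank 2 (τ₁ ≠ τ₂): C₂ = C_in[1 − (τ₁ e^(−t/τ₁) − τ₂ e^(−t/τ₂))/(τ₁ − τ₂)].
At t = 57.7: e^(−t/τ₁) = 0.11751, e^(−t/τ₂) = 0.020869.
C₂ = 4.63·[1 − (26.947·0.11751 − 14.912·0.020869)/(12.035)] = 4.63·0.76276 = 3.5316 g/L.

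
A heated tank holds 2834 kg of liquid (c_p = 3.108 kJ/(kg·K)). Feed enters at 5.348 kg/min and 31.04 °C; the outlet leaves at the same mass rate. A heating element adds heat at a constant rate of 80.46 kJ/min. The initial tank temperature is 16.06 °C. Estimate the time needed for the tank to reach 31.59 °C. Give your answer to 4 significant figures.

810.9 min

M c_p dT/dt = ṁ c_p (T_in − T) + Q̇.
τ = M/ṁ = 529.918 min; T_ss = T_in + Q̇/(ṁ c_p) = 35.8807 °C.
T(t) = T_ss + (T₀ − T_ss) e^(−t/τ). Set T = 31.59:
e^(−t/τ) = (31.59 − 35.8807)/(16.06 − 35.8807) = 0.216475
t = −529.918 · ln(0.216475) = 810.921 min.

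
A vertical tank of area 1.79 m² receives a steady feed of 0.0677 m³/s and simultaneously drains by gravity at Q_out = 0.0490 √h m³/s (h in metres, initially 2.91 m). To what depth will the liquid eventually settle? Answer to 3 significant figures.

1.91 m

Level balance: A dh/dt = 0.0677 − 0.0490 √h. Setting dh/dt = 0:
Q_in = 0.0490 √h_ss ⇒ √h_ss = 0.0677/0.0490 = 1.3816.
h_ss = 1.3816² = 1.9089 m. (Since h₀ = 2.91 m > h_ss, the level will fall toward this value.)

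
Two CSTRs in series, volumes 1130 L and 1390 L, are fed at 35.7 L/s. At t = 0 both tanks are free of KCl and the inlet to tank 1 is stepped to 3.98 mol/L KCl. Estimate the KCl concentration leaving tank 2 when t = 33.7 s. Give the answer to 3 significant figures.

Each tank obeys Vᵢ dCᵢ/dt = Q(Cᵢ₋₁ − Cᵢ), so τᵢ = Vᵢ/Q.
τ₁ = 1130/35.7 = 31.653 s; τ₂ = 1390/35.7 = 38.936 s.
Solving the cascade with C₁(0)=C₂(0)=0 gives C₂(t) = C_in[1 − (τ₁ e^(−t/τ₁) − τ₂ e^(−t/τ₂))/(τ₁ − τ₂)].
At t = 33.7: e^(−t/τ₁) = 0.34484, e^(−t/τ₂) = 0.42083.
C₂ = 3.98·[1 − (31.653·0.34484 − 38.936·0.42083)/(-7.2829)] = 3.98·0.24891 = 0.99066 mol/L.

0.991 mol/L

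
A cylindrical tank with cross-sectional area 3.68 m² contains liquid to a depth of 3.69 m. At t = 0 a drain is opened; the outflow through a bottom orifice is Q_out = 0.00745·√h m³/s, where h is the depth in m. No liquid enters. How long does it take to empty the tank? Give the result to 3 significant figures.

1900 s

Mass balance (ρ constant): A dh/dt = −0.00745 √h.
Separate and integrate: 2(√h − √h₀) = −(0.00745/A) t.
Set h = 0: 2√h₀ = (0.00745/A) t_empty ⇒ t_empty = 2A√h₀/0.00745.
t_empty = 2·3.68·√3.69/0.00745 = 7.3600·1.9209/0.00745 = 1897.7 s.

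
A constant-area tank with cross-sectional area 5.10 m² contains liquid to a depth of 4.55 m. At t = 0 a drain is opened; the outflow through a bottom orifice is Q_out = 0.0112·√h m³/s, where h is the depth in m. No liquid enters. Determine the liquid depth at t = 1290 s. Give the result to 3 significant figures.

With no inflow, A dh/dt = −0.0112 √h.
∫ h^(−1/2) dh = −(0.0112/A) ∫ dt, giving 2√h = 2√h₀ − (0.0112/A) t.
√h = √4.55 − 0.0112·1290/(2·5.10) = 2.1331 − 1.4165 = 0.71660.
h = 0.71660² = 0.51352 m.

0.514 m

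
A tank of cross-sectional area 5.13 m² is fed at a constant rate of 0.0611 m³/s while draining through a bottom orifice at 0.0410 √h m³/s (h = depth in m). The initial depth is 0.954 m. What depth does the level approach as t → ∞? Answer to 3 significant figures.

2.22 m

Volume balance on the tank: A dh/dt = Q_in − 0.0410 √h. At steady state dh/dt = 0:
Q_in = 0.0410 √h_ss ⇒ √h_ss = 0.0611/0.0410 = 1.4902.
h_ss = 1.4902² = 2.2208 m. (Since h₀ = 0.954 m < h_ss, the level will rise toward this value.)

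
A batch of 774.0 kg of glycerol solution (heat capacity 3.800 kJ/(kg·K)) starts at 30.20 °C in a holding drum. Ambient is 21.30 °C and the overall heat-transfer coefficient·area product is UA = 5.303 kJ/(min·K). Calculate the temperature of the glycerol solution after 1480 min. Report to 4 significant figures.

21.92 °C

Lumped-capacitance energy balance: M c_p dT/dt = UA(T_amb − T).
dT/dt = (T_ss − T)/τ with T_ss = T_amb = 21.3000 °C, τ = M c_p/UA = 774.0·3.800/5.303 = 554.629 min.
T approaches T_ss exponentially: T(t) = T_ss + (T₀ − T_ss) e^(−t/τ).
T(1480) = 21.3000 + (8.90000)·0.0693598 = 21.9173 °C.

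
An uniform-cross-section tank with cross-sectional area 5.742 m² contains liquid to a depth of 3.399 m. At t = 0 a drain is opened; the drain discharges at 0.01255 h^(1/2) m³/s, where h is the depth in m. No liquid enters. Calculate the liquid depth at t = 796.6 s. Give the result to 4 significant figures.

0.9469 m

Mass balance (ρ constant): A dh/dt = −0.01255 √h.
∫ h^(−1/2) dh = −(0.01255/A) ∫ dt, giving 2√h = 2√h₀ − (0.01255/A) t.
√h = √3.399 − 0.01255·796.6/(2·5.742) = 1.84364 − 0.870544 = 0.973093.
h = 0.973093² = 0.946911 m.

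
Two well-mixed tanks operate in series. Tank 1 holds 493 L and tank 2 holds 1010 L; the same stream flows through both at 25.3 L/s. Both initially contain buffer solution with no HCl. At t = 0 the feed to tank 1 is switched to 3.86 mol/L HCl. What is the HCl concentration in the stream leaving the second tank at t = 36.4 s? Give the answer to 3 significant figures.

1.40 mol/L

Species balance on tank i: dCᵢ/dt = (Cᵢ₋₁ − Cᵢ)/τᵢ with τᵢ = Vᵢ/Q.
τ₁ = 493/25.3 = 19.486 s; τ₂ = 1010/25.3 = 39.921 s.
Solving the cascade with C₁(0)=C₂(0)=0 gives C₂(t) = C_in[1 − (τ₁ e^(−t/τ₁) − τ₂ e^(−t/τ₂))/(τ₁ − τ₂)].
At t = 36.4: e^(−t/τ₁) = 0.15443, e^(−t/τ₂) = 0.40180.
C₂ = 3.86·[1 − (19.486·0.15443 − 39.921·0.40180)/(-20.435)] = 3.86·0.36232 = 1.3985 mol/L.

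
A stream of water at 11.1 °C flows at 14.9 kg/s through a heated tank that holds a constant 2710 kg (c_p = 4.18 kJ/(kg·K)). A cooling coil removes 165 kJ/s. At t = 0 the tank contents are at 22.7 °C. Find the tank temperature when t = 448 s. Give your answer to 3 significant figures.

9.66 °C

Heat balance on the well-mixed liquid: M c_p dT/dt = ṁ c_p (T_in − T) − 165.
τ = M/ṁ = 181.88 s; T_ss = T_in − Q̇/(ṁ c_p) = 11.1 − 165/(14.9·4.18) = 8.4508 °C.
Solution: T(t) = T_ss + (T₀ − T_ss) e^(−t/τ).
T(448) = 8.4508 + (14.249)·e^(−448/181.88) = 8.4508 + (14.249)·0.085164 = 9.6643 °C.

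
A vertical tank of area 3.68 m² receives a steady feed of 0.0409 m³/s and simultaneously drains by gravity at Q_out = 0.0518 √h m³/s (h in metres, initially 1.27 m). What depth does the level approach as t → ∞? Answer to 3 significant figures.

0.623 m

Level balance: A dh/dt = 0.0409 − 0.0518 √h. Setting dh/dt = 0:
Q_in = 0.0518 √h_ss ⇒ √h_ss = 0.0409/0.0518 = 0.78958.
h_ss = 0.78958² = 0.62343 m. (Since h₀ = 1.27 m > h_ss, the level will fall toward this value.)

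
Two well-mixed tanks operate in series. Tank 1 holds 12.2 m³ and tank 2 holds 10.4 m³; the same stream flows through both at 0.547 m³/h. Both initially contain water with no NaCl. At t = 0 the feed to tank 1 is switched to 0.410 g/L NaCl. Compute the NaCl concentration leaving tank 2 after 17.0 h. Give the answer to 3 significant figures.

Each tank obeys Vᵢ dCᵢ/dt = Q(Cᵢ₋₁ − Cᵢ), so τᵢ = Vᵢ/Q.
τ₁ = 12.2/0.547 = 22.303 h; τ₂ = 10.4/0.547 = 19.013 h.
Solving the cascade with C₁(0)=C₂(0)=0 gives C₂(t) = C_in[1 − (τ₁ e^(−t/τ₁) − τ₂ e^(−t/τ₂))/(τ₁ − τ₂)].
At t = 17.0: e^(−t/τ₁) = 0.46663, e^(−t/τ₂) = 0.40896.
C₂ = 0.410·[1 − (22.303·0.46663 − 19.013·0.40896)/(3.2907)] = 0.410·0.20016 = 0.082064 g/L.

0.0821 g/L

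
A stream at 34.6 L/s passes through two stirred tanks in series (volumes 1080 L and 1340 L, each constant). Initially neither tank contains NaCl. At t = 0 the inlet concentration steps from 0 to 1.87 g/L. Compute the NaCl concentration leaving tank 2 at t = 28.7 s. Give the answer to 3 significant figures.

Each tank obeys Vᵢ dCᵢ/dt = Q(Cᵢ₋₁ − Cᵢ), so τᵢ = Vᵢ/Q.
τ₁ = 1080/34.6 = 31.214 s; τ₂ = 1340/34.6 = 38.728 s.
Solving the cascade with C₁(0)=C₂(0)=0 gives C₂(t) = C_in[1 − (τ₁ e^(−t/τ₁) − τ₂ e^(−t/τ₂))/(τ₁ − τ₂)].
At t = 28.7: e^(−t/τ₁) = 0.39873, e^(−t/τ₂) = 0.47661.
C₂ = 1.87·[1 − (31.214·0.39873 − 38.728·0.47661)/(-7.5145)] = 1.87·0.19991 = 0.37383 g/L.

0.374 g/L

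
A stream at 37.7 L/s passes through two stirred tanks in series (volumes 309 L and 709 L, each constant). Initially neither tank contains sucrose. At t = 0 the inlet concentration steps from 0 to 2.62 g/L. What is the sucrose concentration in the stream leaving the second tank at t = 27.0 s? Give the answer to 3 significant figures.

1.59 g/L

Species balance on tank i: dCᵢ/dt = (Cᵢ₋₁ − Cᵢ)/τᵢ with τᵢ = Vᵢ/Q.
τ₁ = 309/37.7 = 8.1963 s; τ₂ = 709/37.7 = 18.806 s.
Tank 1: C₁ = C_in(1 − e^(−t/τ₁)). Tank 2 (τ₁ ≠ τ₂): C₂ = C_in[1 − (τ₁ e^(−t/τ₁) − τ₂ e^(−t/τ₂))/(τ₁ − τ₂)].
At t = 27.0: e^(−t/τ₁) = 0.037099, e^(−t/τ₂) = 0.23795.
C₂ = 2.62·[1 − (8.1963·0.037099 − 18.806·0.23795)/(-10.610)] = 2.62·0.60689 = 1.5900 g/L.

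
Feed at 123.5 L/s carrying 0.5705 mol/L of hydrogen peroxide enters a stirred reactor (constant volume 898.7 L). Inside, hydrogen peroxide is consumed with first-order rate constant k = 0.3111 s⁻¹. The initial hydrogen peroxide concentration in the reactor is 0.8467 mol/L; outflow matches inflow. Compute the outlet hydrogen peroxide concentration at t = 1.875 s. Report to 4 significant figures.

V dC/dt = Q(C_in − C) − k V C.
This is linear with rate a = Q/V + k = 0.448521 s⁻¹.
C_ss = Q C_in/(Q + kV) = 0.174794 mol/L; C(t) = C_ss + (C₀ − C_ss) e^(−a t).
C(1.875) = 0.174794 + (0.671906)·e^(−0.448521·1.875) = 0.174794 + (0.671906)·0.431289 = 0.464580 mol/L.

0.4646 mol/L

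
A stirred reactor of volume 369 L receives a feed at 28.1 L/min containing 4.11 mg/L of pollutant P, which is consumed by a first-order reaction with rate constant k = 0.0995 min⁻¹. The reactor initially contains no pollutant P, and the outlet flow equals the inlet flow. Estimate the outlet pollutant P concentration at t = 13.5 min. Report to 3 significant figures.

V dC/dt = Q(C_in − C) − k V C.
This is linear with rate a = Q/V + k = 0.17565 min⁻¹.
C_ss = Q C_in/(Q + kV) = 1.7818 mg/L; C(t) = C_ss + (C₀ − C_ss) e^(−a t).
C(13.5) = 1.7818 + (-1.7818)·e^(−0.17565·13.5) = 1.7818 + (-1.7818)·0.093359 = 1.6155 mg/L.

1.62 mg/L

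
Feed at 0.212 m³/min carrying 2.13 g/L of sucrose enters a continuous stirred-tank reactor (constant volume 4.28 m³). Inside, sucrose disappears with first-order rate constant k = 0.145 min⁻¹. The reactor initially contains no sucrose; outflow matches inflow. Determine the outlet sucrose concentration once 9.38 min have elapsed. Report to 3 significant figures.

0.455 g/L

Species balance: V dC/dt = Q C_in − Q C − k V C.
dC/dt = (Q/V) C_in − (Q/V + k) C; effective rate a = Q/V + k = 0.049533 + 0.145 = 0.19453 min⁻¹.
C_ss = Q C_in/(Q + kV) = 0.54235 g/L; C(t) = C_ss + (C₀ − C_ss) e^(−a t).
C(9.38) = 0.54235 + (-0.54235)·e^(−0.19453·9.38) = 0.54235 + (-0.54235)·0.16126 = 0.45489 g/L.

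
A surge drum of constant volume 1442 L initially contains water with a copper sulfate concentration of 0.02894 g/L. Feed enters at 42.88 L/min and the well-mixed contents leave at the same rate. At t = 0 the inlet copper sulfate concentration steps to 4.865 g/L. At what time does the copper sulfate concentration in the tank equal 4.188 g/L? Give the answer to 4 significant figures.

Transient balance on the dissolved component: V dC/dt = Q(C_in − C), so τ = V/Q = 33.6287 min.
C(t) = C_in + (C₀ − C_in) e^(−t/τ). Set C = 4.188 and solve for t:
e^(−t/τ) = (C − C_in)/(C₀ − C_in) = (4.188 − 4.865)/(0.02894 − 4.865) = 0.139990
t = −τ ln(…) = 33.6287 × 1.96618 = 66.1203 min.

66.12 min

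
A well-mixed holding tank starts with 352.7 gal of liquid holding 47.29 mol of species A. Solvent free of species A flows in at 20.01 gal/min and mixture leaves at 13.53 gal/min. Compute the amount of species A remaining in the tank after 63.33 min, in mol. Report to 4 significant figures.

9.440 mol

Total volume: dV/dt = Q_in − Q_out = 6.48000 gal/min, so V(t) = 352.7 + 6.48000 t and V(63.33) = 763.078 gal.
Solute balance: dm/dt = 0 − Q_out C = −Q_out m/V(t).
Separate: dm/m = −Q_out dt/V(t) ⇒ ln(m/m₀) = −(Q_out/(Q_in−Q_out)) ln(V/V₀).
m = m₀ (V₀/V)^(Q_out/(Q_in−Q_out)) = 47.29 × (352.7/763.078)^(2.08796) = 9.43974 mol.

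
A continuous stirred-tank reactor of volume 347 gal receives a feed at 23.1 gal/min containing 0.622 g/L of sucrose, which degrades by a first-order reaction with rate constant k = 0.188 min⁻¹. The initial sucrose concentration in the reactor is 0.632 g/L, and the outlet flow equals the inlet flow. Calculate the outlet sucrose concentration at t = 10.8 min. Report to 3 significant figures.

0.193 g/L

Accumulation = in − out − consumed: V dC/dt = Q C_in − Q C − k V C.
This is linear with rate a = Q/V + k = 0.25457 min⁻¹.
C_ss = Q C_in/(Q + kV) = 0.16265 g/L; C(t) = C_ss + (C₀ − C_ss) e^(−a t).
C(10.8) = 0.16265 + (0.46935)·e^(−0.25457·10.8) = 0.16265 + (0.46935)·0.063969 = 0.19268 g/L.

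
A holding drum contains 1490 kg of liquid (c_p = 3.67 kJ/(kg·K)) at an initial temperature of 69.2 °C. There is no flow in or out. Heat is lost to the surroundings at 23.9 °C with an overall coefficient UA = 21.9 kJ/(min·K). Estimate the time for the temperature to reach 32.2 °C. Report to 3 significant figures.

Heat balance on the well-mixed liquid: M c_p dT/dt = −UA(T − T_amb).
τ = M c_p/UA = 249.69 min; T_ss = T_amb = 23.900 °C.
T(t) = T_ss + (T₀ − T_ss)e^(−t/τ); set T = 32.2:
t = −τ ln[(T − T_ss)/(T₀ − T_ss)] = −249.69 · ln(0.18322) = 423.74 min.

424 min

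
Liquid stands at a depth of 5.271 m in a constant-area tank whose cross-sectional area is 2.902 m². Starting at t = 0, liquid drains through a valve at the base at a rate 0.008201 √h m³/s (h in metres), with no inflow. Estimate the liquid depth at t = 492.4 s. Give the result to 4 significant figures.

Unsteady balance on liquid volume: A dh/dt = −0.008201 √h.
This is separable: 2 d(√h)/dt = −0.008201/A, so √h = √h₀ − (0.008201/(2A)) t.
√h = √5.271 − 0.008201·492.4/(2·2.902) = 2.29587 − 0.695757 = 1.60011.
h = 1.60011² = 2.56035 m.

2.560 m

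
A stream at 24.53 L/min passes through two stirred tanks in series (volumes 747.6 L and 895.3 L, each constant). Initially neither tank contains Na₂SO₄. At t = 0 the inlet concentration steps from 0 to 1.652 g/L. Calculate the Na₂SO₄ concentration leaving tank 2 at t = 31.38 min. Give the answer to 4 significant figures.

Time constants: τᵢ = Vᵢ/Q for each well-mixed tank.
τ₁ = 747.6/24.53 = 30.4770 min; τ₂ = 895.3/24.53 = 36.4982 min.
Tank 1: C₁ = C_in(1 − e^(−t/τ₁)). Tank 2 (τ₁ ≠ τ₂): C₂ = C_in[1 − (τ₁ e^(−t/τ₁) − τ₂ e^(−t/τ₂))/(τ₁ − τ₂)].
At t = 31.38: e^(−t/τ₁) = 0.357139, e^(−t/τ₂) = 0.423260.
C₂ = 1.652·[1 − (30.4770·0.357139 − 36.4982·0.423260)/(-6.02120)] = 1.652·0.242063 = 0.399888 g/L.

0.3999 g/L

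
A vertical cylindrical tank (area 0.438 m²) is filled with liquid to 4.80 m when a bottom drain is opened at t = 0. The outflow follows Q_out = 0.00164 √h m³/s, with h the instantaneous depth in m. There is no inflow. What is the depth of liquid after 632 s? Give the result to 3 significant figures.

1.02 m

Volume balance on the tank: A dh/dt = −0.00164 √h.
This is separable: 2 d(√h)/dt = −0.00164/A, so √h = √h₀ − (0.00164/(2A)) t.
√h = √4.80 − 0.00164·632/(2·0.438) = 2.1909 − 1.1832 = 1.0077.
h = 1.0077² = 1.0154 m.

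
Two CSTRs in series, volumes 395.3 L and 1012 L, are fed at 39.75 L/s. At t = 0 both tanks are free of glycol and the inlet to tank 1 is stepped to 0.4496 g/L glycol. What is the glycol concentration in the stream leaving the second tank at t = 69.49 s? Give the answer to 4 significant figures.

Species balance on tank i: dCᵢ/dt = (Cᵢ₋₁ − Cᵢ)/τᵢ with τᵢ = Vᵢ/Q.
τ₁ = 395.3/39.75 = 9.94465 s; τ₂ = 1012/39.75 = 25.4591 s.
Tank 1: C₁ = C_in(1 − e^(−t/τ₁)). Tank 2 (τ₁ ≠ τ₂): C₂ = C_in[1 − (τ₁ e^(−t/τ₁) − τ₂ e^(−t/τ₂))/(τ₁ − τ₂)].
At t = 69.49: e^(−t/τ₁) = 0.000923191, e^(−t/τ₂) = 0.0652536.
C₂ = 0.4496·[1 − (9.94465·0.000923191 − 25.4591·0.0652536)/(-15.5145)] = 0.4496·0.893511 = 0.401723 g/L.

0.4017 g/L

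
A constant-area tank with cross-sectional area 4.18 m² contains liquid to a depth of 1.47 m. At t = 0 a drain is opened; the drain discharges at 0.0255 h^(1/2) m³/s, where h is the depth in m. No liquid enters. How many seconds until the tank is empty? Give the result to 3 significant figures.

Mass balance (ρ constant): A dh/dt = −0.0255 √h.
This is separable: 2 d(√h)/dt = −0.0255/A, so √h = √h₀ − (0.0255/(2A)) t.
Tank is empty when √h = 0: t_empty = 2A√h₀/0.0255.
t_empty = 2·4.18·√1.47/0.0255 = 8.3600·1.2124/0.0255 = 397.49 s.

397 s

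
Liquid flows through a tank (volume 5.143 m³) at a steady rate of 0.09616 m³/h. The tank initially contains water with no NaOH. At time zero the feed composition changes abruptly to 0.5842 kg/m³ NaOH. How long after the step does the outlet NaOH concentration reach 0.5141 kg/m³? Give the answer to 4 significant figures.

Species balance: V dC/dt = Q(C_in − C) ⇒ τ = V/Q = 53.4838 h.
C(t) = C_in + (C₀ − C_in) e^(−t/τ). Set C = 0.5141 and solve for t:
e^(−t/τ) = (C − C_in)/(C₀ − C_in) = (0.5141 − 0.5842)/(0 − 0.5842) = 0.119993
t = −τ ln(…) = 53.4838 × 2.12032 = 113.403 h.

113.4 h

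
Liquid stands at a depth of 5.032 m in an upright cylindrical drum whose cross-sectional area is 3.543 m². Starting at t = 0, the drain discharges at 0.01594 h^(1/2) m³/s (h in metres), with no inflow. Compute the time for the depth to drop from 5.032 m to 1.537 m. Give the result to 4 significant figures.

446.1 s

With no inflow, A dh/dt = −0.01594 √h.
Separate and integrate: 2(√h − √h₀) = −(0.01594/A) t.
t = 2A(√h₀ − √h)/0.01594 = 2·3.543·(√5.032 − √1.537)/0.01594
  = 7.08600 × (2.24321 − 1.23976) / 0.01594 = 446.077 s.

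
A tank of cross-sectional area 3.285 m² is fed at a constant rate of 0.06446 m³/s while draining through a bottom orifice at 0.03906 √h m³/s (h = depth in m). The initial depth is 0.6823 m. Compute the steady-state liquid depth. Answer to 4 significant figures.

Volume balance on the tank: A dh/dt = Q_in − 0.03906 √h. At steady state dh/dt = 0:
Q_in = 0.03906 √h_ss ⇒ √h_ss = 0.06446/0.03906 = 1.65028.
h_ss = 1.65028² = 2.72343 m. (Since h₀ = 0.6823 m < h_ss, the level will rise toward this value.)

2.723 m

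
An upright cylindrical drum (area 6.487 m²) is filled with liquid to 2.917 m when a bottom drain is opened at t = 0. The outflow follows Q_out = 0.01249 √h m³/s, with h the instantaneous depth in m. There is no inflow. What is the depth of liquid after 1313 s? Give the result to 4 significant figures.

0.1971 m

Volume balance on the tank: A dh/dt = −0.01249 √h.
∫ h^(−1/2) dh = −(0.01249/A) ∫ dt, giving 2√h = 2√h₀ − (0.01249/A) t.
√h = √2.917 − 0.01249·1313/(2·6.487) = 1.70792 − 1.26402 = 0.443905.
h = 0.443905² = 0.197051 m.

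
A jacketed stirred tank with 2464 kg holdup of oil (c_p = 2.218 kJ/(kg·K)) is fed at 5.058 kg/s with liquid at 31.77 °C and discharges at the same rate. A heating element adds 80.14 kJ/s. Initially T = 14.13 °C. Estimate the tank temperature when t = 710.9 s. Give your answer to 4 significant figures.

33.15 °C

M c_p dT/dt = ṁ c_p (T_in − T) + Q̇.
Rearrange: dT/dt = (T_ss − T)/τ with τ = M/ṁ = 487.149 s and T_ss = T_in + Q̇/(ṁ c_p) = 38.9135 °C.
Integrating: T(t) = T_ss + (T₀ − T_ss) e^(−t/τ).
T(710.9) = 38.9135 + (-24.7835)·e^(−710.9/487.149) = 38.9135 + (-24.7835)·0.232397 = 33.1539 °C.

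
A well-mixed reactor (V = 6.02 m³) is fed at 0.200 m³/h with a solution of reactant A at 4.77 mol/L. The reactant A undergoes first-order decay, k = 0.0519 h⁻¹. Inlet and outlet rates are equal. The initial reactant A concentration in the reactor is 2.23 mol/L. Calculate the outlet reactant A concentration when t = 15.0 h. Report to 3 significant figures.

1.96 mol/L

V dC/dt = Q(C_in − C) − k V C.
This is linear with rate a = Q/V + k = 0.085123 h⁻¹.
C_ss = Q C_in/(Q + kV) = 1.8617 mol/L; C(t) = C_ss + (C₀ − C_ss) e^(−a t).
C(15.0) = 1.8617 + (0.36831)·e^(−0.085123·15.0) = 1.8617 + (0.36831)·0.27892 = 1.9644 mol/L.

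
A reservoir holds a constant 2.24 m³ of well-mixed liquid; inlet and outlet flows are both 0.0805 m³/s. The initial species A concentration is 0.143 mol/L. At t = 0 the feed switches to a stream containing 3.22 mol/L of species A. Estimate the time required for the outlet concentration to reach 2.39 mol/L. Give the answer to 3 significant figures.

Species balance: V dC/dt = Q(C_in − C) ⇒ τ = V/Q = 27.826 s.
C(t) = C_in + (C₀ − C_in) e^(−t/τ). Set C = 2.39 and solve for t:
e^(−t/τ) = (C − C_in)/(C₀ − C_in) = (2.39 − 3.22)/(0.143 − 3.22) = 0.26974
t = −τ ln(…) = 27.826 × 1.3103 = 36.460 s.

36.5 s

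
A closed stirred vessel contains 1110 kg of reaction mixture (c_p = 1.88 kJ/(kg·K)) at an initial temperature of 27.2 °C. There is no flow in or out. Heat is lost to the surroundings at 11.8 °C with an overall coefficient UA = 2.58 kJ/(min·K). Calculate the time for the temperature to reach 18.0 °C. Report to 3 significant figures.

736 min

Lumped-capacitance energy balance: M c_p dT/dt = UA(T_amb − T).
τ = M c_p/UA = 808.84 min; T_ss = T_amb = 11.800 °C.
T(t) = T_ss + (T₀ − T_ss)e^(−t/τ); set T = 18.0:
t = −τ ln[(T − T_ss)/(T₀ − T_ss)] = −808.84 · ln(0.40260) = 735.89 min.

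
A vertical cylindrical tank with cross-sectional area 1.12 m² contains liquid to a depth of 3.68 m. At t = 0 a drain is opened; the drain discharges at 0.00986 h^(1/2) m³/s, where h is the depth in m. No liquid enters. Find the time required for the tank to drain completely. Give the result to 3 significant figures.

Volume balance on the tank: A dh/dt = −0.00986 √h.
Separate and integrate: 2(√h − √h₀) = −(0.00986/A) t.
Tank is empty when √h = 0: t_empty = 2A√h₀/0.00986.
t_empty = 2·1.12·√3.68/0.00986 = 2.2400·1.9183/0.00986 = 435.81 s.

436 s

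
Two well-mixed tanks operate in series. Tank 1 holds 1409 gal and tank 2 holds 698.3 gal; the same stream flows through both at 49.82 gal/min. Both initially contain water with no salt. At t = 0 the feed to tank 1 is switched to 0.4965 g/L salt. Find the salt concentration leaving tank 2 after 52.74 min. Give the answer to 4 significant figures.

Time constants: τᵢ = Vᵢ/Q for each well-mixed tank.
τ₁ = 1409/49.82 = 28.2818 min; τ₂ = 698.3/49.82 = 14.0165 min.
Tank 1: C₁ = C_in(1 − e^(−t/τ₁)). Tank 2 (τ₁ ≠ τ₂): C₂ = C_in[1 − (τ₁ e^(−t/τ₁) − τ₂ e^(−t/τ₂))/(τ₁ − τ₂)].
At t = 52.74: e^(−t/τ₁) = 0.154927, e^(−t/τ₂) = 0.0232205.
C₂ = 0.4965·[1 − (28.2818·0.154927 − 14.0165·0.0232205)/(14.2654)] = 0.4965·0.715665 = 0.355328 g/L.

0.3553 g/L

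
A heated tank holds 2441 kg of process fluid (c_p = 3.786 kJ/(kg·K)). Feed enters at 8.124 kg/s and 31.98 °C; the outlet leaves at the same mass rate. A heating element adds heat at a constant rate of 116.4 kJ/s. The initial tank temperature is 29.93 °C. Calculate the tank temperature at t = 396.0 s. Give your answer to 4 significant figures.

Heat balance on the well-mixed liquid: M c_p dT/dt = ṁ c_p (T_in − T) + 116.4.
Rearrange: dT/dt = (T_ss − T)/τ with τ = M/ṁ = 300.468 s and T_ss = T_in + Q̇/(ṁ c_p) = 35.7644 °C.
Solution: T(t) = T_ss + (T₀ − T_ss) e^(−t/τ).
T(396.0) = 35.7644 + (-5.83445)·e^(−396.0/300.468) = 35.7644 + (-5.83445)·0.267685 = 34.2027 °C.

34.20 °C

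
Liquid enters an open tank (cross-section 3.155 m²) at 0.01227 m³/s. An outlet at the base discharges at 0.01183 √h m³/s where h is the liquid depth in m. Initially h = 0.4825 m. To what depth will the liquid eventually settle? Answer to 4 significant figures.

1.076 m

Level balance: A dh/dt = 0.01227 − 0.01183 √h. Setting dh/dt = 0:
Q_in = 0.01183 √h_ss ⇒ √h_ss = 0.01227/0.01183 = 1.03719.
h_ss = 1.03719² = 1.07577 m. (Since h₀ = 0.4825 m < h_ss, the level will rise toward this value.)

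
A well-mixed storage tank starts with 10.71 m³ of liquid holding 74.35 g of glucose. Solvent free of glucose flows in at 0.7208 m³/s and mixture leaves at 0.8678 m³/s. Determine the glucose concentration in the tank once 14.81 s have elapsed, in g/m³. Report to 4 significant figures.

Let m(t) be the amount of glucose. Volume: V(t) = V₀ + (Q_in − Q_out) t = 10.71 − 0.147000 t; V(14.81) = 8.53293 m³.
Species balance (pure solvent in): dm/dt = −Q_out · m/V(t).
Separate: dm/m = −Q_out dt/V(t) ⇒ ln(m/m₀) = −(Q_out/(Q_in−Q_out)) ln(V/V₀).
m = m₀ (V₀/V)^(Q_out/(Q_in−Q_out)) = 74.35 × (10.71/8.53293)^(-5.90340) = 19.4387 g.
C = m/V = 19.4387/8.53293 = 2.27808 g/m³.

2.278 g/m³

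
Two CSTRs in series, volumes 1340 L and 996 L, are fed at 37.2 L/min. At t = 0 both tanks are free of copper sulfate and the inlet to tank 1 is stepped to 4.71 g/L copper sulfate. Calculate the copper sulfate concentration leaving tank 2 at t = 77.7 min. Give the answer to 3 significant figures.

3.34 g/L

Each tank obeys Vᵢ dCᵢ/dt = Q(Cᵢ₋₁ − Cᵢ), so τᵢ = Vᵢ/Q.
τ₁ = 1340/37.2 = 36.022 min; τ₂ = 996/37.2 = 26.774 min.
Tank 1: C₁ = C_in(1 − e^(−t/τ₁)). Tank 2 (τ₁ ≠ τ₂): C₂ = C_in[1 − (τ₁ e^(−t/τ₁) − τ₂ e^(−t/τ₂))/(τ₁ − τ₂)].
At t = 77.7: e^(−t/τ₁) = 0.11567, e^(−t/τ₂) = 0.054911.
C₂ = 4.71·[1 − (36.022·0.11567 − 26.774·0.054911)/(9.2473)] = 4.71·0.70842 = 3.3367 g/L.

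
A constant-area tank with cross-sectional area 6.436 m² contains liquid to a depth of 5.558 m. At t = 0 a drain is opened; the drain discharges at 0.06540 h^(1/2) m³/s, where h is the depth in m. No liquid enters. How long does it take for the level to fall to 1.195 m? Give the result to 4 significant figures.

248.9 s

With no inflow, A dh/dt = −0.06540 √h.
Separate and integrate: 2(√h − √h₀) = −(0.06540/A) t.
t = 2A(√h₀ − √h)/0.06540 = 2·6.436·(√5.558 − √1.195)/0.06540
  = 12.8720 × (2.35754 − 1.09316) / 0.06540 = 248.855 s.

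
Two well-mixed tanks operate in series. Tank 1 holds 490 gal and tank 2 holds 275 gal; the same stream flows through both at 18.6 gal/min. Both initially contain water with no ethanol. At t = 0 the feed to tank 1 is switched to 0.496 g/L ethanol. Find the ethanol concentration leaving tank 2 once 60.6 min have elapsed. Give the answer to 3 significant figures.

0.393 g/L

Each tank obeys Vᵢ dCᵢ/dt = Q(Cᵢ₋₁ − Cᵢ), so τᵢ = Vᵢ/Q.
τ₁ = 490/18.6 = 26.344 min; τ₂ = 275/18.6 = 14.785 min.
Solving the cascade with C₁(0)=C₂(0)=0 gives C₂(t) = C_in[1 − (τ₁ e^(−t/τ₁) − τ₂ e^(−t/τ₂))/(τ₁ − τ₂)].
At t = 60.6: e^(−t/τ₁) = 0.10023, e^(−t/τ₂) = 0.016593.
C₂ = 0.496·[1 − (26.344·0.10023 − 14.785·0.016593)/(11.559)] = 0.496·0.79280 = 0.39323 g/L.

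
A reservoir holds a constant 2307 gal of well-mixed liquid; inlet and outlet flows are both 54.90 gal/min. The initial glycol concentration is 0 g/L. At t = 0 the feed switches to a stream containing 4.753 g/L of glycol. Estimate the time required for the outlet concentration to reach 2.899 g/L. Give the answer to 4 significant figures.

39.56 min

Species balance: V dC/dt = Q(C_in − C) ⇒ τ = V/Q = 42.0219 min.
C(t) = C_in + (C₀ − C_in) e^(−t/τ). Set C = 2.899 and solve for t:
e^(−t/τ) = (C − C_in)/(C₀ − C_in) = (2.899 − 4.753)/(0 − 4.753) = 0.390069
t = −τ ln(…) = 42.0219 × 0.941431 = 39.5607 min.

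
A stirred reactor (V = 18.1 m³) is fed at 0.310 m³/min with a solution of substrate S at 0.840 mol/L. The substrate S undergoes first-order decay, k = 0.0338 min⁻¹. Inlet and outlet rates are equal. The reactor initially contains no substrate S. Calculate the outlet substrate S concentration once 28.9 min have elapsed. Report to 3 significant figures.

0.218 mol/L

V dC/dt = Q(C_in − C) − k V C.
This is linear with rate a = Q/V + k = 0.050927 min⁻¹.
C_ss = Q C_in/(Q + kV) = 0.28250 mol/L; C(t) = C_ss + (C₀ − C_ss) e^(−a t).
C(28.9) = 0.28250 + (-0.28250)·e^(−0.050927·28.9) = 0.28250 + (-0.28250)·0.22951 = 0.21766 mol/L.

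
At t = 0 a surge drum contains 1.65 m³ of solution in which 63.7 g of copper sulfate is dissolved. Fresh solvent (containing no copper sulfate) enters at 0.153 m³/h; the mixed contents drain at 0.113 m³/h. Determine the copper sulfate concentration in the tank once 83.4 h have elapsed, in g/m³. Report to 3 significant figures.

0.562 g/m³

Total volume: dV/dt = Q_in − Q_out = 0.040000 m³/h, so V(t) = 1.65 + 0.040000 t and V(83.4) = 4.9860 m³.
No copper sulfate enters, so dm/dt = −Q_out · (m/V).
dm/m = −Q_out dt/(V₀ + 0.040000 t); integrating gives ln(m/m₀) = −(Q_out/(Q_in−Q_out)) ln(V/V₀).
m = m₀ (V₀/V)^(Q_out/(Q_in−Q_out)) = 63.7 × (1.65/4.9860)^(2.8250) = 2.8014 g.
C = m/V = 2.8014/4.9860 = 0.56186 g/m³.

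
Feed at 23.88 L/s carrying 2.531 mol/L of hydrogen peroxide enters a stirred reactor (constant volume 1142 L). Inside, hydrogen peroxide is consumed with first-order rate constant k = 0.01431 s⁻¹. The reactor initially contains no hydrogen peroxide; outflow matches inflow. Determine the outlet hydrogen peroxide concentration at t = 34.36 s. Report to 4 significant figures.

Accumulation = in − out − consumed: V dC/dt = Q C_in − Q C − k V C.
dC/dt = (Q/V) C_in − (Q/V + k) C; effective rate a = Q/V + k = 0.0209107 + 0.01431 = 0.0352207 s⁻¹.
C_ss = Q C_in/(Q + kV) = 1.50267 mol/L; C(t) = C_ss + (C₀ − C_ss) e^(−a t).
C(34.36) = 1.50267 + (-1.50267)·e^(−0.0352207·34.36) = 1.50267 + (-1.50267)·0.298143 = 1.05466 mol/L.

1.055 mol/L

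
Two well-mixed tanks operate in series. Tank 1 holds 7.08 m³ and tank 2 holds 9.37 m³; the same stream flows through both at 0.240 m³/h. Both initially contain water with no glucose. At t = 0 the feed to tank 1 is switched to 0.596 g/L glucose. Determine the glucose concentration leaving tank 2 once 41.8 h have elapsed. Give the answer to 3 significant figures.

Species balance on tank i: dCᵢ/dt = (Cᵢ₋₁ − Cᵢ)/τᵢ with τᵢ = Vᵢ/Q.
τ₁ = 7.08/0.240 = 29.500 h; τ₂ = 9.37/0.240 = 39.042 h.
Tank 1: C₁ = C_in(1 − e^(−t/τ₁)). Tank 2 (τ₁ ≠ τ₂): C₂ = C_in[1 − (τ₁ e^(−t/τ₁) − τ₂ e^(−t/τ₂))/(τ₁ − τ₂)].
At t = 41.8: e^(−t/τ₁) = 0.24245, e^(−t/τ₂) = 0.34279.
C₂ = 0.596·[1 − (29.500·0.24245 − 39.042·0.34279)/(-9.5417)] = 0.596·0.34702 = 0.20682 g/L.

0.207 g/L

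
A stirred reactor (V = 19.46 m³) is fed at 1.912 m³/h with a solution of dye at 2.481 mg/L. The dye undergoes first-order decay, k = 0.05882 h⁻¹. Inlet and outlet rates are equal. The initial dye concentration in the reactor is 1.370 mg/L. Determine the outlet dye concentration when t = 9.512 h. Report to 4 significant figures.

1.511 mg/L

V dC/dt = Q(C_in − C) − k V C.
dC/dt = (Q/V) C_in − (Q/V + k) C; effective rate a = Q/V + k = 0.0982528 + 0.05882 = 0.157073 h⁻¹.
C_ss = Q C_in/(Q + kV) = 1.55193 mg/L; C(t) = C_ss + (C₀ − C_ss) e^(−a t).
C(9.512) = 1.55193 + (-0.181925)·e^(−0.157073·9.512) = 1.55193 + (-0.181925)·0.224456 = 1.51109 mg/L.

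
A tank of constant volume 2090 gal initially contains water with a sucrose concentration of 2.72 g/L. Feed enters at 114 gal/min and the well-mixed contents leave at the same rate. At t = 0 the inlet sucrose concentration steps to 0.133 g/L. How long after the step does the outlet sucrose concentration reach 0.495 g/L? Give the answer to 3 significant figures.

36.1 min

Transient balance on the dissolved component: V dC/dt = Q(C_in − C), so τ = V/Q = 18.333 min.
C(t) = C_in + (C₀ − C_in) e^(−t/τ). Set C = 0.495 and solve for t:
e^(−t/τ) = (C − C_in)/(C₀ − C_in) = (0.495 − 0.133)/(2.72 − 0.133) = 0.13993
t = −τ ln(…) = 18.333 × 1.9666 = 36.055 min.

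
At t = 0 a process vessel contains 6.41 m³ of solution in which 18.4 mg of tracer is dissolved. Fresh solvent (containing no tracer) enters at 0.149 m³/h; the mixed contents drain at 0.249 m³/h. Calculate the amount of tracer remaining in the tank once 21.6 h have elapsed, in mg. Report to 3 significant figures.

6.61 mg

Total volume: dV/dt = Q_in − Q_out = -0.10000 m³/h, so V(t) = 6.41 − 0.10000 t and V(21.6) = 4.2500 m³.
Solute balance: dm/dt = 0 − Q_out C = −Q_out m/V(t).
dm/m = −Q_out dt/(V₀ − 0.10000 t); integrating gives ln(m/m₀) = −(Q_out/(Q_in−Q_out)) ln(V/V₀).
m = m₀ (V₀/V)^(Q_out/(Q_in−Q_out)) = 18.4 × (6.41/4.2500)^(-2.4900) = 6.6135 mg.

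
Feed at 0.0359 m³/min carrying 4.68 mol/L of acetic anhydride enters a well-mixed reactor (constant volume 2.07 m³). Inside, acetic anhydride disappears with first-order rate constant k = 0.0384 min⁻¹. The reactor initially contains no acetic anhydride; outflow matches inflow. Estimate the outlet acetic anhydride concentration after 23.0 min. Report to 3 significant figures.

1.05 mol/L

Accumulation = in − out − consumed: V dC/dt = Q C_in − Q C − k V C.
dC/dt = (Q/V) C_in − (Q/V + k) C; effective rate a = Q/V + k = 0.017343 + 0.0384 = 0.055743 min⁻¹.
C_ss = Q C_in/(Q + kV) = 1.4561 mol/L; C(t) = C_ss + (C₀ − C_ss) e^(−a t).
C(23.0) = 1.4561 + (-1.4561)·e^(−0.055743·23.0) = 1.4561 + (-1.4561)·0.27746 = 1.0521 mol/L.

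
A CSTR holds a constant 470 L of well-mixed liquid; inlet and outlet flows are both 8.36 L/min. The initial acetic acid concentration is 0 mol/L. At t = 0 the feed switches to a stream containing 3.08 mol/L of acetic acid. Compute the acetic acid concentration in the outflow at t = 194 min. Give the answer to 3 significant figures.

2.98 mol/L

Species balance on the tank: V dC/dt = Q(C_in − C).
Rewrite as dC/dt + C/τ = C_in/τ, τ = V/Q = 56.220 min.
C approaches C_in exponentially: C(t) = C_in + (C₀ − C_in) e^(−t/τ).
C(194) = 3.08 + (0 − 3.08)·e^(−194/56.220) = 3.08 + (-3.0800)·0.031723 = 2.9823 mol/L.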